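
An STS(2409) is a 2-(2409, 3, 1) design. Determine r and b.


An STS(v) is a 2-(v, 3, 1) BIBD: block size k = 3, λ = 1.
Replication: r(k − 1) = λ(v − 1) ⇒ r·2 = 2409 − 1 = 2408 ⇒ r = 1204.
Block count: bk = vr ⇒ b·3 = 2409·1204 = 2900436 ⇒ b = 966812.

r = 1204, b = 966812.


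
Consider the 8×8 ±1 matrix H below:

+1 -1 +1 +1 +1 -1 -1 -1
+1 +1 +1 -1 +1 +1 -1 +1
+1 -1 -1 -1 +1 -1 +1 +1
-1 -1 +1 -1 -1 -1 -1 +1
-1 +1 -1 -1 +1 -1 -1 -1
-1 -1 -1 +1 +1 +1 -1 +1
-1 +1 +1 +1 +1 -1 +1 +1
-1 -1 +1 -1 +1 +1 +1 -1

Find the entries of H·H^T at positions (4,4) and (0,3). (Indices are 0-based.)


Row 0 of H: [1, -1, 1, 1, 1, -1, -1, -1].
Row 3 of H: [-1, -1, 1, -1, -1, -1, -1, 1].
Row 4 of H: [-1, 1, -1, -1, 1, -1, -1, -1].
(H·H^T)[4][4] = Σ_j H[4][j]·H[4][j] = (-1)² + (1)² + (-1)² + (-1)² + (1)² + (-1)² + (-1)² + (-1)² = 1 + 1 + 1 + 1 + 1 + 1 + 1 + 1 = 8.
(H·H^T)[0][3] = Σ_j H[0][j]·H[3][j] = (1)·(-1) + (-1)·(-1) + (1)·(1) + (1)·(-1) + (1)·(-1) + (-1)·(-1) + (-1)·(-1) + (-1)·(1) = -1 + 1 + 1 + -1 + -1 + 1 + 1 + -1 = 0.
So rows 0 and 3 are orthogonal; the diagonal entry equals n = 8.

(4,4) entry = 8; (0,3) entry = 0.


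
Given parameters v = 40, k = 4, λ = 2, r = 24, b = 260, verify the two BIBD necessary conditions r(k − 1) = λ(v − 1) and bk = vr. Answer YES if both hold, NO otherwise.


Condition (i): r(k − 1) = 24·3 = 72; λ(v − 1) = 2·39 = 78. Match? NO.
Condition (ii): bk = 260·4 = 1040; vr = 40·24 = 960. Match? NO.
Both conditions hold? NO.

NO


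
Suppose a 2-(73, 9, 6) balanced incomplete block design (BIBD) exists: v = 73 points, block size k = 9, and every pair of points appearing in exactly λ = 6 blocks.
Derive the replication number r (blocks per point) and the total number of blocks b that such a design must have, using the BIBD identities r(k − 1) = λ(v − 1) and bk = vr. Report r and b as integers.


Any 2-(v, k, λ) BIBD satisfies two necessary conditions:
  (i)  Each point sits in r blocks, and counting incidences through any fixed point gives r(k − 1) = λ(v − 1), so r = λ(v − 1)/(k − 1).
  (ii) Total incidences bk = vr, so b = vr/k.
Step 1: r = λ(v − 1)/(k − 1) = 6·(73 − 1)/(9 − 1) = 6·72/8 = 432/8 = 54.
Step 2: b = vr/k = 73·54/9 = 3942/9 = 438.
Check integrality: r = 54 ∈ Z ✓, b = 438 ∈ Z ✓.
(These identities are necessary conditions: they determine r and b for any design with these parameters, but do not by themselves prove that one exists.)

r = 54, b = 438.


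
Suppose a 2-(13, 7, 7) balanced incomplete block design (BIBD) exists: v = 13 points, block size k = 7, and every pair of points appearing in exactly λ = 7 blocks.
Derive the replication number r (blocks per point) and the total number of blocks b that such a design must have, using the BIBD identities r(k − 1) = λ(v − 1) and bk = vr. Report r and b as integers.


Any 2-(v, k, λ) BIBD satisfies two necessary conditions:
  (i)  Each point sits in r blocks, and counting incidences through any fixed point gives r(k − 1) = λ(v − 1), so r = λ(v − 1)/(k − 1).
  (ii) Total incidences bk = vr, so b = vr/k.
Step 1: r = λ(v − 1)/(k − 1) = 7·(13 − 1)/(7 − 1) = 7·12/6 = 84/6 = 14.
Step 2: b = vr/k = 13·14/7 = 182/7 = 26.
Check integrality: r = 14 ∈ Z ✓, b = 26 ∈ Z ✓.
(These identities are necessary conditions: they determine r and b for any design with these parameters, but do not by themselves prove that one exists.)

r = 14, b = 26.


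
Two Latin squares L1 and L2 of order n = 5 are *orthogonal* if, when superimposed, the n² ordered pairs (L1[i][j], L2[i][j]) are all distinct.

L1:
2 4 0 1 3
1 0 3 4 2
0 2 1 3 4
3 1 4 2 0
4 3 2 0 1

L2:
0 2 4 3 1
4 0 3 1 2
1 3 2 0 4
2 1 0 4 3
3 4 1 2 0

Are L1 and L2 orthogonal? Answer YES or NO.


Form the n² = 25 superimposed pairs (L1[i][j], L2[i][j]), row by row (rows and columns indexed from 0):
row 0: (2,0) (4,2) (0,4) (1,3) (3,1)
row 1: (1,4) (0,0) (3,3) (4,1) (2,2)
row 2: (0,1) (2,3) (1,2) (3,0) (4,4)
row 3: (3,2) (1,1) (4,0) (2,4) (0,3)
row 4: (4,3) (3,4) (2,1) (0,2) (1,0)
Orthogonality requires all 25 pairs distinct.
Check by first coordinate: for each symbol s of L1, list the L2 entries in the n cells where L1 = s; they must all differ.
  L1 = 0: L2 entries (in reading order) 4, 0, 1, 3, 2 — all 5 distinct ✓
  L1 = 1: L2 entries (in reading order) 3, 4, 2, 1, 0 — all 5 distinct ✓
  L1 = 2: L2 entries (in reading order) 0, 2, 3, 4, 1 — all 5 distinct ✓
  L1 = 3: L2 entries (in reading order) 1, 3, 0, 2, 4 — all 5 distinct ✓
  L1 = 4: L2 entries (in reading order) 2, 1, 4, 0, 3 — all 5 distinct ✓
Every symbol of L1 meets every symbol of L2 exactly once, so all 25 pairs are distinct (25 of 25).
Conclusion: YES.

YES


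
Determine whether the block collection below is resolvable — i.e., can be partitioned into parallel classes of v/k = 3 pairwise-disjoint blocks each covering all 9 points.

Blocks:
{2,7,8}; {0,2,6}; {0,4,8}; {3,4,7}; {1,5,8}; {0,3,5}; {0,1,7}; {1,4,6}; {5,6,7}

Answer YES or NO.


v = 9, block size k = 3, number of blocks = 9.
For resolvability, blocks must partition into parallel classes of size v/k = 3.
Total blocks must therefore be a multiple of 3: 9 = 3·3 + 0 ⇒ divisible ✓.
Consider block {0,4,8}. The only other block(s) in the collection disjoint from it are {5,6,7} — just 1 block(s). Any parallel class containing {0,4,8} would need 2 other blocks each disjoint from it, so no parallel class of size 3 can contain {0,4,8}.
Since every block must belong to some parallel class in a resolution, the collection cannot be partitioned into parallel classes.
Resolvable? NO.

NO


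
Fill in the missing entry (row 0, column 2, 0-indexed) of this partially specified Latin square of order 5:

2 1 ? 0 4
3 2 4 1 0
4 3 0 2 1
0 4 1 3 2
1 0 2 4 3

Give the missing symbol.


Row 0 contains symbols [0, 1, 2, 4] — missing [3].
Column 2 contains symbols [0, 1, 2, 4] — missing [3].
The missing symbol must appear in both missing sets; intersection = [3].
Therefore the hidden value is 3.

Missing value = 3.


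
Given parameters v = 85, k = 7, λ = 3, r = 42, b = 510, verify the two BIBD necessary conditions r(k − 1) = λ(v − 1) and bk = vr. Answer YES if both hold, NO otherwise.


Condition (i): r(k − 1) = 42·6 = 252; λ(v − 1) = 3·84 = 252. Match? YES.
Condition (ii): bk = 510·7 = 3570; vr = 85·42 = 3570. Match? YES.
Both conditions hold? YES.

YES


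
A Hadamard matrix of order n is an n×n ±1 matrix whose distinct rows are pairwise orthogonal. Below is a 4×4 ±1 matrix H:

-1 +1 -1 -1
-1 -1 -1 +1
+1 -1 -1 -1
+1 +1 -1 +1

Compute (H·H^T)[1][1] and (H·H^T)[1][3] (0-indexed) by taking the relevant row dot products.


Row 1 of H: [-1, -1, -1, 1].
Row 3 of H: [1, 1, -1, 1].
(H·H^T)[1][1] = Σ_j H[1][j]·H[1][j] = (-1)² + (-1)² + (-1)² + (1)² = 1 + 1 + 1 + 1 = 4.
(H·H^T)[1][3] = Σ_j H[1][j]·H[3][j] = (-1)·(1) + (-1)·(1) + (-1)·(-1) + (1)·(1) = -1 + -1 + 1 + 1 = 0.
So rows 1 and 3 are orthogonal; the diagonal entry equals n = 4.

(1,1) entry = 4; (1,3) entry = 0.


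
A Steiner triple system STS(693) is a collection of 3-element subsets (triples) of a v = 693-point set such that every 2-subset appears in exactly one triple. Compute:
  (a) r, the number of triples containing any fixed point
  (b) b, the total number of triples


An STS(v) is a 2-(v, 3, 1) BIBD: block size k = 3, λ = 1.
Replication: r(k − 1) = λ(v − 1) ⇒ r·2 = 693 − 1 = 692 ⇒ r = 346.
Block count: bk = vr ⇒ b·3 = 693·346 = 239778 ⇒ b = 79926.
(Check via b = v(v − 1)/6 = 693·692/6 = 479556/6 = 79926.)

r = 346, b = 79926.


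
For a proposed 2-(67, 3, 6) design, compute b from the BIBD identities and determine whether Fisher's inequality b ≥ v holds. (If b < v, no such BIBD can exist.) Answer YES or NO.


r = λ(v − 1)/(k − 1) = 6·66/2 = 198.
b = vr/k = 67·198/3 = 4422.
Fisher's inequality: b ≥ v ⇔ 4422 ≥ 67? YES.

YES


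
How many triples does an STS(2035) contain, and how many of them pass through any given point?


An STS(v) is a 2-(v, 3, 1) BIBD: block size k = 3, λ = 1.
Replication: r(k − 1) = λ(v − 1) ⇒ r·2 = 2035 − 1 = 2034 ⇒ r = 1017.
Block count: b = v(v − 1)/6 = 2035·2034/6 = 4139190/6 = 689865.

r = 1017, b = 689865.


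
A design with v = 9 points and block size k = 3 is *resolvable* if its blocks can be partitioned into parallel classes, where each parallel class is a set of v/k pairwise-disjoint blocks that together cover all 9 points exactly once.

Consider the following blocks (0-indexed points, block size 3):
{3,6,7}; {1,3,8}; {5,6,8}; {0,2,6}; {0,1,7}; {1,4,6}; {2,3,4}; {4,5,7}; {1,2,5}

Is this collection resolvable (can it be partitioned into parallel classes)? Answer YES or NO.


v = 9, block size k = 3, number of blocks = 9.
For resolvability, blocks must partition into parallel classes of size v/k = 3.
Total blocks must therefore be a multiple of 3: 9 = 3·3 + 0 ⇒ divisible ✓.
Consider block {3,6,7}. The only other block(s) in the collection disjoint from it are {1,2,5} — just 1 block(s). Any parallel class containing {3,6,7} would need 2 other blocks each disjoint from it, so no parallel class of size 3 can contain {3,6,7}.
Since every block must belong to some parallel class in a resolution, the collection cannot be partitioned into parallel classes.
Resolvable? NO.

NO


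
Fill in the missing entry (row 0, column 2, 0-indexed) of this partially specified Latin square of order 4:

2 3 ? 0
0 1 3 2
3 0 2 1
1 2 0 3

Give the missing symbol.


Row 0 contains symbols [0, 2, 3] — missing [1].
Column 2 contains symbols [0, 2, 3] — missing [1].
The missing symbol must appear in both missing sets; intersection = [1].
Therefore the hidden value is 1.

Missing value = 1.


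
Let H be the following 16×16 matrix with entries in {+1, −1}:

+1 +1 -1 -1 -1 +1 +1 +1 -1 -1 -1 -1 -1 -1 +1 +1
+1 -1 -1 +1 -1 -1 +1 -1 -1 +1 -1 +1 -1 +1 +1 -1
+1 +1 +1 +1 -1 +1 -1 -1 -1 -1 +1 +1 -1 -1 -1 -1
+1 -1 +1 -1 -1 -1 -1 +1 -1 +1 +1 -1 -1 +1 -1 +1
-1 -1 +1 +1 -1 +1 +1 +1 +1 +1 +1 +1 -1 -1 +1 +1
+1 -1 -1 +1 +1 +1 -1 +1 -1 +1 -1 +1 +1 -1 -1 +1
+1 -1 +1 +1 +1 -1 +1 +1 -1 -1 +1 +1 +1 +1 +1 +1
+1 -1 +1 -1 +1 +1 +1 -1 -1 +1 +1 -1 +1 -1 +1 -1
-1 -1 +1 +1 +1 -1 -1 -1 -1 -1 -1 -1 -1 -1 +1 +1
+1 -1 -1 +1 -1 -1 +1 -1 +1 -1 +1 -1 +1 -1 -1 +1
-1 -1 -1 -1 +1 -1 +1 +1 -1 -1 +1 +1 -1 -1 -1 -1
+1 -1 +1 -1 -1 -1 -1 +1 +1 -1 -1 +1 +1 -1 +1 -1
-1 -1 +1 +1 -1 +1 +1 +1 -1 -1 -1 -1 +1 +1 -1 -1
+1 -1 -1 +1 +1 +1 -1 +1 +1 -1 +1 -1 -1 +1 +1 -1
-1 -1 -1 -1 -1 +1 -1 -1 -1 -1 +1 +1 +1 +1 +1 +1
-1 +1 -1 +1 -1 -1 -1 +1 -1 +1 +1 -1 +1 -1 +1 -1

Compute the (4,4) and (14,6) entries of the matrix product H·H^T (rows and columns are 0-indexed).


Row 4 of H: [-1, -1, 1, 1, -1, 1, 1, 1, 1, 1, 1, 1, -1, -1, 1, 1].
Row 6 of H: [1, -1, 1, 1, 1, -1, 1, 1, -1, -1, 1, 1, 1, 1, 1, 1].
Row 14 of H: [-1, -1, -1, -1, -1, 1, -1, -1, -1, -1, 1, 1, 1, 1, 1, 1].
(H·H^T)[4][4] = Σ_j H[4][j]·H[4][j] = (-1)² + (-1)² + (1)² + (1)² + (-1)² + (1)² + (1)² + (1)² + (1)² + (1)² + (1)² + (1)² + (-1)² + (-1)² + (1)² + (1)² = 1 + 1 + 1 + 1 + 1 + 1 + 1 + 1 + 1 + 1 + 1 + 1 + 1 + 1 + 1 + 1 = 16.
(H·H^T)[14][6] = Σ_j H[14][j]·H[6][j] = (-1)·(1) + (-1)·(-1) + (-1)·(1) + (-1)·(1) + (-1)·(1) + (1)·(-1) + (-1)·(1) + (-1)·(1) + (-1)·(-1) + (-1)·(-1) + (1)·(1) + (1)·(1) + (1)·(1) + (1)·(1) + (1)·(1) + (1)·(1) = -1 + 1 + -1 + -1 + -1 + -1 + -1 + -1 + 1 + 1 + 1 + 1 + 1 + 1 + 1 + 1 = 2.
Rows 14 and 6 are not orthogonal (dot product = 2 ≠ 0), so H is not a Hadamard matrix.

(4,4) entry = 16; (14,6) entry = 2.


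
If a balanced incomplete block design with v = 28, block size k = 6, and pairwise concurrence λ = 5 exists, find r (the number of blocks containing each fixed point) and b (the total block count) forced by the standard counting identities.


Any 2-(v, k, λ) BIBD satisfies two necessary conditions:
  (i)  Each point sits in r blocks, and counting incidences through any fixed point gives r(k − 1) = λ(v − 1), so r = λ(v − 1)/(k − 1).
  (ii) Total incidences bk = vr, so b = vr/k.
Step 1: r = λ(v − 1)/(k − 1) = 5·(28 − 1)/(6 − 1) = 5·27/5 = 135/5 = 27.
Step 2: b = vr/k = 28·27/6 = 756/6 = 126.
Check integrality: r = 27 ∈ Z ✓, b = 126 ∈ Z ✓.
(These identities are necessary conditions: they determine r and b for any design with these parameters, but do not by themselves prove that one exists.)

r = 27, b = 126.


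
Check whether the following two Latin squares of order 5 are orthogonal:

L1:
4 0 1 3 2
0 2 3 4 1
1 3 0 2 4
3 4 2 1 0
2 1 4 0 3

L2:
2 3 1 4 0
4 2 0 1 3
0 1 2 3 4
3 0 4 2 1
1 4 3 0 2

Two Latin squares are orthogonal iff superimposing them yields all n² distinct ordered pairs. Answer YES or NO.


Form the n² = 25 superimposed pairs (L1[i][j], L2[i][j]), row by row (rows and columns indexed from 0):
row 0: (4,2) (0,3) (1,1) (3,4) (2,0)
row 1: (0,4) (2,2) (3,0) (4,1) (1,3)
row 2: (1,0) (3,1) (0,2) (2,3) (4,4)
row 3: (3,3) (4,0) (2,4) (1,2) (0,1)
row 4: (2,1) (1,4) (4,3) (0,0) (3,2)
Orthogonality requires all 25 pairs distinct.
Check by first coordinate: for each symbol s of L1, list the L2 entries in the n cells where L1 = s; they must all differ.
  L1 = 0: L2 entries (in reading order) 3, 4, 2, 1, 0 — all 5 distinct ✓
  L1 = 1: L2 entries (in reading order) 1, 3, 0, 2, 4 — all 5 distinct ✓
  L1 = 2: L2 entries (in reading order) 0, 2, 3, 4, 1 — all 5 distinct ✓
  L1 = 3: L2 entries (in reading order) 4, 0, 1, 3, 2 — all 5 distinct ✓
  L1 = 4: L2 entries (in reading order) 2, 1, 4, 0, 3 — all 5 distinct ✓
Every symbol of L1 meets every symbol of L2 exactly once, so all 25 pairs are distinct (25 of 25).
Conclusion: YES.

YES


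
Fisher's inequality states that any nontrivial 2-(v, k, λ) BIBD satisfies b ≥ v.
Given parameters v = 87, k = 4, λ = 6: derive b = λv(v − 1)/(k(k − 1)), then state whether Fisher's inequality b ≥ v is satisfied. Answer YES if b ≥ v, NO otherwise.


r = λ(v − 1)/(k − 1) = 6·86/3 = 172.
b = vr/k = 87·172/4 = 3741.
Fisher's inequality: b ≥ v ⇔ 3741 ≥ 87? YES.

YES


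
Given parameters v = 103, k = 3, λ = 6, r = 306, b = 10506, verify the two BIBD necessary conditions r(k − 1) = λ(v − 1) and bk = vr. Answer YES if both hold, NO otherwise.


Condition (i): r(k − 1) = 306·2 = 612; λ(v − 1) = 6·102 = 612. Match? YES.
Condition (ii): bk = 10506·3 = 31518; vr = 103·306 = 31518. Match? YES.
Both conditions hold? YES.

YES


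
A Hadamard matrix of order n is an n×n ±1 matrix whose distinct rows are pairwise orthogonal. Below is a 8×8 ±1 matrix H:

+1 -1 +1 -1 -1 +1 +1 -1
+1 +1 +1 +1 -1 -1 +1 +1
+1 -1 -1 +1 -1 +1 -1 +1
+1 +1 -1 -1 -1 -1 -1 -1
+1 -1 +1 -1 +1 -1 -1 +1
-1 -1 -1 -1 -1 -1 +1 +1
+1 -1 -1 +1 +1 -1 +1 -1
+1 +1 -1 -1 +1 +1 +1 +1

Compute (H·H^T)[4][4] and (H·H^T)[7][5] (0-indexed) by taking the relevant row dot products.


Row 4 of H: [1, -1, 1, -1, 1, -1, -1, 1].
Row 5 of H: [-1, -1, -1, -1, -1, -1, 1, 1].
Row 7 of H: [1, 1, -1, -1, 1, 1, 1, 1].
(H·H^T)[4][4] = Σ_j H[4][j]·H[4][j] = (1)² + (-1)² + (1)² + (-1)² + (1)² + (-1)² + (-1)² + (1)² = 1 + 1 + 1 + 1 + 1 + 1 + 1 + 1 = 8.
(H·H^T)[7][5] = Σ_j H[7][j]·H[5][j] = (1)·(-1) + (1)·(-1) + (-1)·(-1) + (-1)·(-1) + (1)·(-1) + (1)·(-1) + (1)·(1) + (1)·(1) = -1 + -1 + 1 + 1 + -1 + -1 + 1 + 1 = 0.
So rows 7 and 5 are orthogonal; the diagonal entry equals n = 8.

(4,4) entry = 8; (7,5) entry = 0.


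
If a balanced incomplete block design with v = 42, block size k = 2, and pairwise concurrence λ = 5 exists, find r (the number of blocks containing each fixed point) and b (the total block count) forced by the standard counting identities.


Any 2-(v, k, λ) BIBD satisfies two necessary conditions:
  (i)  Each point sits in r blocks, and counting incidences through any fixed point gives r(k − 1) = λ(v − 1), so r = λ(v − 1)/(k − 1).
  (ii) Total incidences bk = vr, so b = vr/k.
Step 1: r = λ(v − 1)/(k − 1) = 5·(42 − 1)/(2 − 1) = 5·41/1 = 205/1 = 205.
Step 2: b = vr/k = 42·205/2 = 8610/2 = 4305.
Check integrality: r = 205 ∈ Z ✓, b = 4305 ∈ Z ✓.
(These identities are necessary conditions: they determine r and b for any design with these parameters, but do not by themselves prove that one exists.)

r = 205, b = 4305.


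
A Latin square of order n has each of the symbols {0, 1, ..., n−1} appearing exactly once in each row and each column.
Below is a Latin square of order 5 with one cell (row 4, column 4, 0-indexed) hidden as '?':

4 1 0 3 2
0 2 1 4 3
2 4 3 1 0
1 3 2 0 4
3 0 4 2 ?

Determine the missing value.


Row 4 contains symbols [0, 2, 3, 4] — missing [1].
Column 4 contains symbols [0, 2, 3, 4] — missing [1].
The missing symbol must appear in both missing sets; intersection = [1].
Therefore the hidden value is 1.

Missing value = 1.


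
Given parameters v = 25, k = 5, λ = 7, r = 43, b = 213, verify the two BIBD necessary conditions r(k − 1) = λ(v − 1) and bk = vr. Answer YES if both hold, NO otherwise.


Condition (i): r(k − 1) = 43·4 = 172; λ(v − 1) = 7·24 = 168. Match? NO.
Condition (ii): bk = 213·5 = 1065; vr = 25·43 = 1075. Match? NO.
Both conditions hold? NO.

NO


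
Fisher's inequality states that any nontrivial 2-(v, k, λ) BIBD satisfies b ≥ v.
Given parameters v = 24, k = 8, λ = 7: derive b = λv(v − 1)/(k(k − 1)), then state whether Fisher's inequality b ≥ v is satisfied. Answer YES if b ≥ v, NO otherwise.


b = λv(v − 1)/(k(k − 1)) = 7·24·23/(8·7) = 3864/56 = 69.
Compare with v = 24: b ≥ v, so Fisher's inequality holds.

YES


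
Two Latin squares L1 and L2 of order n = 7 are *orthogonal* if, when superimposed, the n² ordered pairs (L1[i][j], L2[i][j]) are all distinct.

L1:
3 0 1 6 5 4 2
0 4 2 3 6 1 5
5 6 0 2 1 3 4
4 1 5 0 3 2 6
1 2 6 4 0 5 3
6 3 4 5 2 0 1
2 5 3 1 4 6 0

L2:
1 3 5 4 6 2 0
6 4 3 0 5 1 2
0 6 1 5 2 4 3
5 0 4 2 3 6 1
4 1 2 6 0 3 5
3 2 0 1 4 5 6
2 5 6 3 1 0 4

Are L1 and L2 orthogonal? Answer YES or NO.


Form the n² = 49 superimposed pairs (L1[i][j], L2[i][j]), row by row (rows and columns indexed from 0):
row 0: (3,1) (0,3) (1,5) (6,4) (5,6) (4,2) (2,0)
row 1: (0,6) (4,4) (2,3) (3,0) (6,5) (1,1) (5,2)
row 2: (5,0) (6,6) (0,1) (2,5) (1,2) (3,4) (4,3)
row 3: (4,5) (1,0) (5,4) (0,2) (3,3) (2,6) (6,1)
row 4: (1,4) (2,1) (6,2) (4,6) (0,0) (5,3) (3,5)
row 5: (6,3) (3,2) (4,0) (5,1) (2,4) (0,5) (1,6)
row 6: (2,2) (5,5) (3,6) (1,3) (4,1) (6,0) (0,4)
Orthogonality requires all 49 pairs distinct.
Check by first coordinate: for each symbol s of L1, list the L2 entries in the n cells where L1 = s; they must all differ.
  L1 = 0: L2 entries (in reading order) 3, 6, 1, 2, 0, 5, 4 — all 7 distinct ✓
  L1 = 1: L2 entries (in reading order) 5, 1, 2, 0, 4, 6, 3 — all 7 distinct ✓
  L1 = 2: L2 entries (in reading order) 0, 3, 5, 6, 1, 4, 2 — all 7 distinct ✓
  L1 = 3: L2 entries (in reading order) 1, 0, 4, 3, 5, 2, 6 — all 7 distinct ✓
  L1 = 4: L2 entries (in reading order) 2, 4, 3, 5, 6, 0, 1 — all 7 distinct ✓
  L1 = 5: L2 entries (in reading order) 6, 2, 0, 4, 3, 1, 5 — all 7 distinct ✓
  L1 = 6: L2 entries (in reading order) 4, 5, 6, 1, 2, 3, 0 — all 7 distinct ✓
Every symbol of L1 meets every symbol of L2 exactly once, so all 49 pairs are distinct (49 of 49).
Conclusion: YES.

YES


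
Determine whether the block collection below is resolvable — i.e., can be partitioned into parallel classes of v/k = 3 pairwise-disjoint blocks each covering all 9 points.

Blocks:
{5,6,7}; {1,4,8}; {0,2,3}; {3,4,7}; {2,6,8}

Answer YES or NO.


v = 9, block size k = 3, number of blocks = 5.
For resolvability, blocks must partition into parallel classes of size v/k = 3.
Total blocks must therefore be a multiple of 3: 5 = 3·1 + 2 ⇒ not divisible ✗.
Resolvable? NO.

NO


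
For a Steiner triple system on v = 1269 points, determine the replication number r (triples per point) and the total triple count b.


An STS(v) is a 2-(v, 3, 1) BIBD: block size k = 3, λ = 1.
Replication: r(k − 1) = λ(v − 1) ⇒ r·2 = 1269 − 1 = 1268 ⇒ r = 634.
Block count: bk = vr ⇒ b·3 = 1269·634 = 804546 ⇒ b = 268182.

r = 634, b = 268182.


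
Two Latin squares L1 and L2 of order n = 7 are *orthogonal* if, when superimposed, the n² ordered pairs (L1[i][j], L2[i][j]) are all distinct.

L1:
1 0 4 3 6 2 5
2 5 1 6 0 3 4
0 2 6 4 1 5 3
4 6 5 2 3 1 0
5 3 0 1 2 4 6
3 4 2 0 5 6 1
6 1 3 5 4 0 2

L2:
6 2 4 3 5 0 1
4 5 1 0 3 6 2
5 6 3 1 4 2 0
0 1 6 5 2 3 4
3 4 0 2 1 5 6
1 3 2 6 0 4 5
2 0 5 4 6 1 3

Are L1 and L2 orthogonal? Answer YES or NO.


Form the n² = 49 superimposed pairs (L1[i][j], L2[i][j]), row by row (rows and columns indexed from 0):
row 0: (1,6) (0,2) (4,4) (3,3) (6,5) (2,0) (5,1)
row 1: (2,4) (5,5) (1,1) (6,0) (0,3) (3,6) (4,2)
row 2: (0,5) (2,6) (6,3) (4,1) (1,4) (5,2) (3,0)
row 3: (4,0) (6,1) (5,6) (2,5) (3,2) (1,3) (0,4)
row 4: (5,3) (3,4) (0,0) (1,2) (2,1) (4,5) (6,6)
row 5: (3,1) (4,3) (2,2) (0,6) (5,0) (6,4) (1,5)
row 6: (6,2) (1,0) (3,5) (5,4) (4,6) (0,1) (2,3)
Orthogonality requires all 49 pairs distinct.
Check by first coordinate: for each symbol s of L1, list the L2 entries in the n cells where L1 = s; they must all differ.
  L1 = 0: L2 entries (in reading order) 2, 3, 5, 4, 0, 6, 1 — all 7 distinct ✓
  L1 = 1: L2 entries (in reading order) 6, 1, 4, 3, 2, 5, 0 — all 7 distinct ✓
  L1 = 2: L2 entries (in reading order) 0, 4, 6, 5, 1, 2, 3 — all 7 distinct ✓
  L1 = 3: L2 entries (in reading order) 3, 6, 0, 2, 4, 1, 5 — all 7 distinct ✓
  L1 = 4: L2 entries (in reading order) 4, 2, 1, 0, 5, 3, 6 — all 7 distinct ✓
  L1 = 5: L2 entries (in reading order) 1, 5, 2, 6, 3, 0, 4 — all 7 distinct ✓
  L1 = 6: L2 entries (in reading order) 5, 0, 3, 1, 6, 4, 2 — all 7 distinct ✓
Every symbol of L1 meets every symbol of L2 exactly once, so all 49 pairs are distinct (49 of 49).
Conclusion: YES.

YES


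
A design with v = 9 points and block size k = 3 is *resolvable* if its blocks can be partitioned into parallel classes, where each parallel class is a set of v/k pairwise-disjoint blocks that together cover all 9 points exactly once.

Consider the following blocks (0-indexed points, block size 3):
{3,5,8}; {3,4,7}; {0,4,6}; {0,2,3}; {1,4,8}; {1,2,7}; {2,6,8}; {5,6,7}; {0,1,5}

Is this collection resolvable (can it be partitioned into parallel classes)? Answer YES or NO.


v = 9, block size k = 3, number of blocks = 9.
For resolvability, blocks must partition into parallel classes of size v/k = 3.
Total blocks must therefore be a multiple of 3: 9 = 3·3 + 0 ⇒ divisible ✓.
Greedy packing gives 3 candidate class(es). Each should be a full parallel class (size 3, covers all 9 points).
  Class 1 (3 blocks): {3,5,8}; {0,4,6}; {1,2,7}. Points covered: [0, 1, 2, 3, 4, 5, 6, 7, 8].
  Class 2 (3 blocks): {3,4,7}; {2,6,8}; {0,1,5}. Points covered: [0, 1, 2, 3, 4, 5, 6, 7, 8].
  Class 3 (3 blocks): {0,2,3}; {1,4,8}; {5,6,7}. Points covered: [0, 1, 2, 3, 4, 5, 6, 7, 8].
All classes full (size 3)? YES. All classes cover every point? YES.
Resolvable? YES.

YES


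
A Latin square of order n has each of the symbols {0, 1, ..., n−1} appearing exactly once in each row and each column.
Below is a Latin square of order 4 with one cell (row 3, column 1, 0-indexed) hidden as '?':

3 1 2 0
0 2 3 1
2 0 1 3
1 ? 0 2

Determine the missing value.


Row 3 contains symbols [0, 1, 2] — missing [3].
Column 1 contains symbols [0, 1, 2] — missing [3].
The missing symbol must appear in both missing sets; intersection = [3].
Therefore the hidden value is 3.

Missing value = 3.


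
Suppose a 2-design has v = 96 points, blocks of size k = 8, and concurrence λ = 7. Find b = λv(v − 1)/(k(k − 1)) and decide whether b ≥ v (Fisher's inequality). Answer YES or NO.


b = λv(v − 1)/(k(k − 1)) = 7·96·95/(8·7) = 63840/56 = 1140.
Compare with v = 96: b ≥ v, so Fisher's inequality holds.

YES


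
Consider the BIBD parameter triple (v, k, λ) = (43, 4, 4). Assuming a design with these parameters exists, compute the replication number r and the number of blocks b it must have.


Any 2-(v, k, λ) BIBD satisfies two necessary conditions:
  (i)  Each point sits in r blocks, and counting incidences through any fixed point gives r(k − 1) = λ(v − 1), so r = λ(v − 1)/(k − 1).
  (ii) Total incidences bk = vr, so b = vr/k.
Step 1: r = λ(v − 1)/(k − 1) = 4·(43 − 1)/(4 − 1) = 4·42/3 = 168/3 = 56.
Step 2: b = vr/k = 43·56/4 = 2408/4 = 602.
Check integrality: r = 56 ∈ Z ✓, b = 602 ∈ Z ✓.
(These identities are necessary conditions: they determine r and b for any design with these parameters, but do not by themselves prove that one exists.)

r = 56, b = 602.


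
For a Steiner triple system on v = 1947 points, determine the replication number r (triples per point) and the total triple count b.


An STS(v) is a 2-(v, 3, 1) BIBD: block size k = 3, λ = 1.
Replication: r(k − 1) = λ(v − 1) ⇒ r·2 = 1947 − 1 = 1946 ⇒ r = 973.
Block count: bk = vr ⇒ b·3 = 1947·973 = 1894431 ⇒ b = 631477.

r = 973, b = 631477.


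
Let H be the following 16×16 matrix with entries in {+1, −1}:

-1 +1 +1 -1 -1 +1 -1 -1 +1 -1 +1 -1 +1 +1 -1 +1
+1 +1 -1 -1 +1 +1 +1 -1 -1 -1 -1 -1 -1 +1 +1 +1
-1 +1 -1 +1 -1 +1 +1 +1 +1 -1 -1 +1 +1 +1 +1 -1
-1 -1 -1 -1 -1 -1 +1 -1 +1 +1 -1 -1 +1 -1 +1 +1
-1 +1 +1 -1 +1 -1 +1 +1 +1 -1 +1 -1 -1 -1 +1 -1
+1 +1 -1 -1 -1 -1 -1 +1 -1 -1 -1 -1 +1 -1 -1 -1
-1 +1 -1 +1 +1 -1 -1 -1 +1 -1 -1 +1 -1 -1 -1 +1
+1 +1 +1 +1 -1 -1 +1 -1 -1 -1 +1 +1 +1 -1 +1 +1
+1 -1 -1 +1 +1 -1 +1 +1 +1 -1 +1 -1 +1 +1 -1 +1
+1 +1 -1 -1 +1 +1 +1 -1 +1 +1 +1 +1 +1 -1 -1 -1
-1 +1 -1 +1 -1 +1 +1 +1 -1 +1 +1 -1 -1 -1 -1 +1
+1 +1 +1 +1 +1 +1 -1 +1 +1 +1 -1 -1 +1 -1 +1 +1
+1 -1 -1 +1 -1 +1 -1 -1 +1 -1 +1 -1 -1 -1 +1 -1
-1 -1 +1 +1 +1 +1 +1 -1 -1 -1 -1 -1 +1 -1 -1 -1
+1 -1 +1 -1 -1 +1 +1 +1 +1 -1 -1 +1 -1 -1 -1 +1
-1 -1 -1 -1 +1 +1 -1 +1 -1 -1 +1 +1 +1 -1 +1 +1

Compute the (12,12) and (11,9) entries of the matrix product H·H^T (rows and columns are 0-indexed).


Row 9 of H: [1, 1, -1, -1, 1, 1, 1, -1, 1, 1, 1, 1, 1, -1, -1, -1].
Row 11 of H: [1, 1, 1, 1, 1, 1, -1, 1, 1, 1, -1, -1, 1, -1, 1, 1].
Row 12 of H: [1, -1, -1, 1, -1, 1, -1, -1, 1, -1, 1, -1, -1, -1, 1, -1].
(H·H^T)[12][12] = Σ_j H[12][j]·H[12][j] = (1)² + (-1)² + (-1)² + (1)² + (-1)² + (1)² + (-1)² + (-1)² + (1)² + (-1)² + (1)² + (-1)² + (-1)² + (-1)² + (1)² + (-1)² = 1 + 1 + 1 + 1 + 1 + 1 + 1 + 1 + 1 + 1 + 1 + 1 + 1 + 1 + 1 + 1 = 16.
(H·H^T)[11][9] = Σ_j H[11][j]·H[9][j] = (1)·(1) + (1)·(1) + (1)·(-1) + (1)·(-1) + (1)·(1) + (1)·(1) + (-1)·(1) + (1)·(-1) + (1)·(1) + (1)·(1) + (-1)·(1) + (-1)·(1) + (1)·(1) + (-1)·(-1) + (1)·(-1) + (1)·(-1) = 1 + 1 + -1 + -1 + 1 + 1 + -1 + -1 + 1 + 1 + -1 + -1 + 1 + 1 + -1 + -1 = 0.
So rows 11 and 9 are orthogonal; the diagonal entry equals n = 16.

(12,12) entry = 16; (11,9) entry = 0.


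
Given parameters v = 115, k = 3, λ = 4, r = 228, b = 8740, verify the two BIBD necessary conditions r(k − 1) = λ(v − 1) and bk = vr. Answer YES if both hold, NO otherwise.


Condition (i): r(k − 1) = 228·2 = 456; λ(v − 1) = 4·114 = 456. Match? YES.
Condition (ii): bk = 8740·3 = 26220; vr = 115·228 = 26220. Match? YES.
Both conditions hold? YES.

YES


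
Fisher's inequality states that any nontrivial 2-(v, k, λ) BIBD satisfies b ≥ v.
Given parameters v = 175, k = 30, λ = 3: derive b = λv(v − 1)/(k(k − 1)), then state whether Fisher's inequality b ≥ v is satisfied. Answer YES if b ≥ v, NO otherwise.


b = λv(v − 1)/(k(k − 1)) = 3·175·174/(30·29) = 91350/870 = 105.
Compare with v = 175: b < v, so Fisher's inequality fails.

NO


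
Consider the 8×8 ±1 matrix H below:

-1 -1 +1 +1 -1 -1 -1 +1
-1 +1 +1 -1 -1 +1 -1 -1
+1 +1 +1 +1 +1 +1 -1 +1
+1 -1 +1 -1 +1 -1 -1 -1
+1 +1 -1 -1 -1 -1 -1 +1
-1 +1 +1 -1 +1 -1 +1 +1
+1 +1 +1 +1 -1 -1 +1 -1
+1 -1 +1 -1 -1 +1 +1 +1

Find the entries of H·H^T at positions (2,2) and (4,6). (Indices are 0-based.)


Row 2 of H: [1, 1, 1, 1, 1, 1, -1, 1].
Row 4 of H: [1, 1, -1, -1, -1, -1, -1, 1].
Row 6 of H: [1, 1, 1, 1, -1, -1, 1, -1].
(H·H^T)[2][2] = Σ_j H[2][j]·H[2][j] = (1)² + (1)² + (1)² + (1)² + (1)² + (1)² + (-1)² + (1)² = 1 + 1 + 1 + 1 + 1 + 1 + 1 + 1 = 8.
(H·H^T)[4][6] = Σ_j H[4][j]·H[6][j] = (1)·(1) + (1)·(1) + (-1)·(1) + (-1)·(1) + (-1)·(-1) + (-1)·(-1) + (-1)·(1) + (1)·(-1) = 1 + 1 + -1 + -1 + 1 + 1 + -1 + -1 = 0.
So rows 4 and 6 are orthogonal; the diagonal entry equals n = 8.

(2,2) entry = 8; (4,6) entry = 0.


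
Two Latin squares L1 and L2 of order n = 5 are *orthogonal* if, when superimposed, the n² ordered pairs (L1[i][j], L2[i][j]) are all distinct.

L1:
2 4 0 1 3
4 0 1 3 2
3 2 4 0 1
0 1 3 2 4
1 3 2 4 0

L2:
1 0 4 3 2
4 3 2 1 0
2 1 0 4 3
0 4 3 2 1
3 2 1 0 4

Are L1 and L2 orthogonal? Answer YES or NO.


Form the n² = 25 superimposed pairs (L1[i][j], L2[i][j]), row by row (rows and columns indexed from 0):
row 0: (2,1) (4,0) (0,4) (1,3) (3,2)
row 1: (4,4) (0,3) (1,2) (3,1) (2,0)
row 2: (3,2) (2,1) (4,0) (0,4) (1,3)
row 3: (0,0) (1,4) (3,3) (2,2) (4,1)
row 4: (1,3) (3,2) (2,1) (4,0) (0,4)
Orthogonality requires all 25 pairs distinct.
But the pair (3,2) repeats: cell (0,4) has L1 = 3, L2 = 2, and cell (2,0) has L1 = 3, L2 = 2.
A repeated pair means some other pair never occurs (only 15 distinct pairs out of 25), so the squares are not orthogonal.
Conclusion: NO.

NO


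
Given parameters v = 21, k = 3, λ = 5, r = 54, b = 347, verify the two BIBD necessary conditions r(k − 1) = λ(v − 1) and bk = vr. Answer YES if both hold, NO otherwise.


Condition (i): r(k − 1) = 54·2 = 108; λ(v − 1) = 5·20 = 100. Match? NO.
Condition (ii): bk = 347·3 = 1041; vr = 21·54 = 1134. Match? NO.
Both conditions hold? NO.

NO


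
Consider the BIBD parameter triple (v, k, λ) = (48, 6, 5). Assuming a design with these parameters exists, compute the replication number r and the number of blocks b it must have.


Any 2-(v, k, λ) BIBD satisfies two necessary conditions:
  (i)  Each point sits in r blocks, and counting incidences through any fixed point gives r(k − 1) = λ(v − 1), so r = λ(v − 1)/(k − 1).
  (ii) Total incidences bk = vr, so b = vr/k.
Step 1: r = λ(v − 1)/(k − 1) = 5·(48 − 1)/(6 − 1) = 5·47/5 = 235/5 = 47.
Step 2: b = vr/k = 48·47/6 = 2256/6 = 376.
Check integrality: r = 47 ∈ Z ✓, b = 376 ∈ Z ✓.
(These identities are necessary conditions: they determine r and b for any design with these parameters, but do not by themselves prove that one exists.)

r = 47, b = 376.


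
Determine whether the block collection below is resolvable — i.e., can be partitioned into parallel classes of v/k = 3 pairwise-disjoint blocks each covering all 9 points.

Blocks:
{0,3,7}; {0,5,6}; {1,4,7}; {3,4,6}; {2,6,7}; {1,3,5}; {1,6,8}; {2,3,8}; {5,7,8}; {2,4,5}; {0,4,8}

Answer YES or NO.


v = 9, block size k = 3, number of blocks = 11.
For resolvability, blocks must partition into parallel classes of size v/k = 3.
Total blocks must therefore be a multiple of 3: 11 = 3·3 + 2 ⇒ not divisible ✗.
Resolvable? NO.

NO


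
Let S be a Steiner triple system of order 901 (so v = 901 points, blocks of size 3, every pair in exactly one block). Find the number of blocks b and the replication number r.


An STS(v) is a 2-(v, 3, 1) BIBD: block size k = 3, λ = 1.
Replication: r(k − 1) = λ(v − 1) ⇒ r·2 = 901 − 1 = 900 ⇒ r = 450.
Block count: bk = vr ⇒ b·3 = 901·450 = 405450 ⇒ b = 135150.
(Check via b = v(v − 1)/6 = 901·900/6 = 810900/6 = 135150.)

r = 450, b = 135150.


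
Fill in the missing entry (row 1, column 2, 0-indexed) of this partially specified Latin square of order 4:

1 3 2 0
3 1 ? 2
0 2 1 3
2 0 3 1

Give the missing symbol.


Row 1 contains symbols [1, 2, 3] — missing [0].
Column 2 contains symbols [1, 2, 3] — missing [0].
The missing symbol must appear in both missing sets; intersection = [0].
Therefore the hidden value is 0.

Missing value = 0.


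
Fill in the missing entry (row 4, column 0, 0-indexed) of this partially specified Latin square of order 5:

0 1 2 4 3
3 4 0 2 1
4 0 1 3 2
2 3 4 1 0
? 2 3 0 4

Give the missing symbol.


Row 4 contains symbols [0, 2, 3, 4] — missing [1].
Column 0 contains symbols [0, 2, 3, 4] — missing [1].
The missing symbol must appear in both missing sets; intersection = [1].
Therefore the hidden value is 1.

Missing value = 1.


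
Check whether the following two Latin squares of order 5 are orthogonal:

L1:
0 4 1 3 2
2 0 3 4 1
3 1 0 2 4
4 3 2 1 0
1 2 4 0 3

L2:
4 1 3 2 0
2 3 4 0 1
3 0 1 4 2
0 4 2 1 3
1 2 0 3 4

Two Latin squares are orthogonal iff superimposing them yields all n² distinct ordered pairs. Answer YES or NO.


Form the n² = 25 superimposed pairs (L1[i][j], L2[i][j]), row by row (rows and columns indexed from 0):
row 0: (0,4) (4,1) (1,3) (3,2) (2,0)
row 1: (2,2) (0,3) (3,4) (4,0) (1,1)
row 2: (3,3) (1,0) (0,1) (2,4) (4,2)
row 3: (4,0) (3,4) (2,2) (1,1) (0,3)
row 4: (1,1) (2,2) (4,0) (0,3) (3,4)
Orthogonality requires all 25 pairs distinct.
But the pair (4,0) repeats: cell (1,3) has L1 = 4, L2 = 0, and cell (3,0) has L1 = 4, L2 = 0.
A repeated pair means some other pair never occurs (only 15 distinct pairs out of 25), so the squares are not orthogonal.
Conclusion: NO.

NO


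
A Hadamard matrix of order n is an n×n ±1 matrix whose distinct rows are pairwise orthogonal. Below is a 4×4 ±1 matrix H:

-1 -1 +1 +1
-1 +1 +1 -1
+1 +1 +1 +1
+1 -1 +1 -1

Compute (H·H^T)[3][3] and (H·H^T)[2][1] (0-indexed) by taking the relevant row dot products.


Row 1 of H: [-1, 1, 1, -1].
Row 2 of H: [1, 1, 1, 1].
Row 3 of H: [1, -1, 1, -1].
(H·H^T)[3][3] = Σ_j H[3][j]·H[3][j] = (1)² + (-1)² + (1)² + (-1)² = 1 + 1 + 1 + 1 = 4.
(H·H^T)[2][1] = Σ_j H[2][j]·H[1][j] = (1)·(-1) + (1)·(1) + (1)·(1) + (1)·(-1) = -1 + 1 + 1 + -1 = 0.
So rows 2 and 1 are orthogonal; the diagonal entry equals n = 4.

(3,3) entry = 4; (2,1) entry = 0.


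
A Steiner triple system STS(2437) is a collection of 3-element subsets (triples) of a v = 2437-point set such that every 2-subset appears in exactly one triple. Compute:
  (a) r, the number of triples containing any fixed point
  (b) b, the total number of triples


An STS(v) is a 2-(v, 3, 1) BIBD: block size k = 3, λ = 1.
Replication: r(k − 1) = λ(v − 1) ⇒ r·2 = 2437 − 1 = 2436 ⇒ r = 1218.
Block count: b = v(v − 1)/6 = 2437·2436/6 = 5936532/6 = 989422.

r = 1218, b = 989422.


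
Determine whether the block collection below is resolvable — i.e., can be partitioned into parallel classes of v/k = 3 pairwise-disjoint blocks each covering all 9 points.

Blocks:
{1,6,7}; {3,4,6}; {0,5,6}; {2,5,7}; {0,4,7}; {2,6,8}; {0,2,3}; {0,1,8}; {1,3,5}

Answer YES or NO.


v = 9, block size k = 3, number of blocks = 9.
For resolvability, blocks must partition into parallel classes of size v/k = 3.
Total blocks must therefore be a multiple of 3: 9 = 3·3 + 0 ⇒ divisible ✓.
Consider block {1,6,7}. The only other block(s) in the collection disjoint from it are {0,2,3} — just 1 block(s). Any parallel class containing {1,6,7} would need 2 other blocks each disjoint from it, so no parallel class of size 3 can contain {1,6,7}.
Since every block must belong to some parallel class in a resolution, the collection cannot be partitioned into parallel classes.
Resolvable? NO.

NO


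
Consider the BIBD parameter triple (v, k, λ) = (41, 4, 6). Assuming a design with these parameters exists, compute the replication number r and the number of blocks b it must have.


Any 2-(v, k, λ) BIBD satisfies two necessary conditions:
  (i)  Each point sits in r blocks, and counting incidences through any fixed point gives r(k − 1) = λ(v − 1), so r = λ(v − 1)/(k − 1).
  (ii) Total incidences bk = vr, so b = vr/k.
Step 1: r = λ(v − 1)/(k − 1) = 6·(41 − 1)/(4 − 1) = 6·40/3 = 240/3 = 80.
Step 2: b = vr/k = 41·80/4 = 3280/4 = 820.
Check integrality: r = 80 ∈ Z ✓, b = 820 ∈ Z ✓.
(These identities are necessary conditions: they determine r and b for any design with these parameters, but do not by themselves prove that one exists.)

r = 80, b = 820.


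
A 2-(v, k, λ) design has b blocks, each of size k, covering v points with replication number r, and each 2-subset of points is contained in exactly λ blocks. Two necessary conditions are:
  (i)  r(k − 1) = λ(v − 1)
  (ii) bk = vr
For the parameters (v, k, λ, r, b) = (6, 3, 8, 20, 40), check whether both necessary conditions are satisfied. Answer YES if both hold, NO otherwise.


Condition (i): r(k − 1) = 20·2 = 40; λ(v − 1) = 8·5 = 40. Match? YES.
Condition (ii): bk = 40·3 = 120; vr = 6·20 = 120. Match? YES.
Both conditions hold? YES.

YES


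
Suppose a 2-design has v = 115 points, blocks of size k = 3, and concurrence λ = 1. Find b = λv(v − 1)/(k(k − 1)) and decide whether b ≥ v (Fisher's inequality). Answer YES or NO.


r = λ(v − 1)/(k − 1) = 1·114/2 = 57.
b = vr/k = 115·57/3 = 2185.
Fisher's inequality: b ≥ v ⇔ 2185 ≥ 115? YES.

YES


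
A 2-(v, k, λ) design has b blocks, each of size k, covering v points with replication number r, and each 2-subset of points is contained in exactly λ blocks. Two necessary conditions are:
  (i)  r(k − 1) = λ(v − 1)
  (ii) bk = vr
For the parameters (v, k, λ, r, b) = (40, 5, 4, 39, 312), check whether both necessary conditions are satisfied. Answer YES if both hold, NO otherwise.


Condition (i): r(k − 1) = 39·4 = 156; λ(v − 1) = 4·39 = 156. Match? YES.
Condition (ii): bk = 312·5 = 1560; vr = 40·39 = 1560. Match? YES.
Both conditions hold? YES.

YES


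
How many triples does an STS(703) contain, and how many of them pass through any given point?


An STS(v) is a 2-(v, 3, 1) BIBD: block size k = 3, λ = 1.
Replication: r(k − 1) = λ(v − 1) ⇒ r·2 = 703 − 1 = 702 ⇒ r = 351.
Block count: bk = vr ⇒ b·3 = 703·351 = 246753 ⇒ b = 82251.

r = 351, b = 82251.


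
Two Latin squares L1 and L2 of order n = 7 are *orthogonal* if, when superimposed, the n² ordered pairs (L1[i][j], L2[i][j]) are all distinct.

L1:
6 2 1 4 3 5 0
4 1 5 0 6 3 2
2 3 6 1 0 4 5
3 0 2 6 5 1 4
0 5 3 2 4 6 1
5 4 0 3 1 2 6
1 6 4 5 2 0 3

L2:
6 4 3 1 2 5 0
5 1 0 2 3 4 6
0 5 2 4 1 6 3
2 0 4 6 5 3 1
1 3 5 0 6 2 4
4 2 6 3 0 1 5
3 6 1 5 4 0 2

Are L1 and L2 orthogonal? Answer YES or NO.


Form the n² = 49 superimposed pairs (L1[i][j], L2[i][j]), row by row (rows and columns indexed from 0):
row 0: (6,6) (2,4) (1,3) (4,1) (3,2) (5,5) (0,0)
row 1: (4,5) (1,1) (5,0) (0,2) (6,3) (3,4) (2,6)
row 2: (2,0) (3,5) (6,2) (1,4) (0,1) (4,6) (5,3)
row 3: (3,2) (0,0) (2,4) (6,6) (5,5) (1,3) (4,1)
row 4: (0,1) (5,3) (3,5) (2,0) (4,6) (6,2) (1,4)
row 5: (5,4) (4,2) (0,6) (3,3) (1,0) (2,1) (6,5)
row 6: (1,3) (6,6) (4,1) (5,5) (2,4) (0,0) (3,2)
Orthogonality requires all 49 pairs distinct.
But the pair (3,2) repeats: cell (0,4) has L1 = 3, L2 = 2, and cell (3,0) has L1 = 3, L2 = 2.
A repeated pair means some other pair never occurs (only 28 distinct pairs out of 49), so the squares are not orthogonal.
Conclusion: NO.

NO


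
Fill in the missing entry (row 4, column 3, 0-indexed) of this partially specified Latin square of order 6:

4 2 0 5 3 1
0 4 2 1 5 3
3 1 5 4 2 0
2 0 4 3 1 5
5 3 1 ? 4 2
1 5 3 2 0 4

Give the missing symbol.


Row 4 contains symbols [1, 2, 3, 4, 5] — missing [0].
Column 3 contains symbols [1, 2, 3, 4, 5] — missing [0].
The missing symbol must appear in both missing sets; intersection = [0].
Therefore the hidden value is 0.

Missing value = 0.


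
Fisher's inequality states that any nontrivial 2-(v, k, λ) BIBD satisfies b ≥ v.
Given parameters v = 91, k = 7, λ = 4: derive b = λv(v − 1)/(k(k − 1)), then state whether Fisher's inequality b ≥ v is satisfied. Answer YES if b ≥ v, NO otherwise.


b = λv(v − 1)/(k(k − 1)) = 4·91·90/(7·6) = 32760/42 = 780.
Compare with v = 91: b ≥ v, so Fisher's inequality holds.

YES


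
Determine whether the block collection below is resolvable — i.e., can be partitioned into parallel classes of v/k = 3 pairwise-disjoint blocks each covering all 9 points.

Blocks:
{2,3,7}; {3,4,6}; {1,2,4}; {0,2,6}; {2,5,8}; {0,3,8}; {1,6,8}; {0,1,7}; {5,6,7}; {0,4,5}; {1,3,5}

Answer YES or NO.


v = 9, block size k = 3, number of blocks = 11.
For resolvability, blocks must partition into parallel classes of size v/k = 3.
Total blocks must therefore be a multiple of 3: 11 = 3·3 + 2 ⇒ not divisible ✗.
Resolvable? NO.

NO
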